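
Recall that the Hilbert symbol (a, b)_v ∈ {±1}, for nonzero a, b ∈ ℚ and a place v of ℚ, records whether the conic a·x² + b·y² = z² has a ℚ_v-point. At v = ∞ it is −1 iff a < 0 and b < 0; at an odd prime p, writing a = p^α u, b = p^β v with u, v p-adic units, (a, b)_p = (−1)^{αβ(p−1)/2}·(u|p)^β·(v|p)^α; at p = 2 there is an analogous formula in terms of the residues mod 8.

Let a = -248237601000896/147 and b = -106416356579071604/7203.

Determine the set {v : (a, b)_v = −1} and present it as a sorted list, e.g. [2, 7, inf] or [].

(a, b) ≡ (-528333, -27807) mod (ℚ^×)²; places V = {2, 3, 7, 13, 19, 23, 31, ∞}.
(a,b)_13: α=3, u≡12; β=3, v≡11 (mod 13); (12|13)=+1, (11|13)=-1; sign (−1)^0·+1^3·-1^3 = -1.
(a,b)_∞: sgn(-528333)=−, sgn(-27807)=−, so -1.
(a,b)_31: α=1, u≡9; β=1, v≡8 (mod 31); (9|31)=+1, (8|31)=+1; sign (−1)^1·+1^1·+1^1 = -1.
(a,b)_23: α=1, u≡4; β=1, v≡10 (mod 23); (4|23)=+1, (10|23)=-1; sign (−1)^1·+1^1·-1^1 = +1.
(a,b)_3: α=-1, u≡1; β=-1, v≡1 (mod 3); (1|3)=+1, (1|3)=+1; sign (−1)^1·+1^-1·+1^-1 = -1.
(a,b)_7: α=-2, u≡6; β=-4, v≡4 (mod 7); (6|7)=-1, (4|7)=+1; sign (−1)^0·-1^-4·+1^-2 = +1.
(a,b)_19: α=5, u≡16; β=8, v≡7 (mod 19); (16|19)=+1, (7|19)=+1; sign (−1)^0·+1^8·+1^5 = +1.
(a,b)_2: α=6, β=2; u≡3, v≡1 (mod 8); ε(u)ε(v)=1·0, αω(v)=6·0, βω(u)=2·1; sum ≡ 0  ⇒  +1.
Ram(-528333, -27807) = {3, 13, 31, ∞}; no ℚ_3-point on the conic.

[3, 13, 31, inf]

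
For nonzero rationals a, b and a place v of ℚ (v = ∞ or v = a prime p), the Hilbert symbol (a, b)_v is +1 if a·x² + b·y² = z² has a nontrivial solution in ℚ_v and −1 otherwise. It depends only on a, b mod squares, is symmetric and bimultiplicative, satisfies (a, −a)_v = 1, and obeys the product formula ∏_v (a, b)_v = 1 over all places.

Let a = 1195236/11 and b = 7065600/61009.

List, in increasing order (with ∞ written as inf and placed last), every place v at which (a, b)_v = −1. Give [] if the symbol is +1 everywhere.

Mod squares: a ≡ 40579, b ≡ 69. Check v ∈ {∞, 2, 3, 5, 7, 11, 13, 17, 19, 23, 31}.
v=11: a=11^-1·(≡9), b=11^0·(≡1) mod 11; (9|11)=+1, (1|11)=+1; (−1)^{-1·0·5}·(+1)^0·(+1)^-1 = +1.
v=7: a=7^1·(≡1), b=7^0·(≡6) mod 7; (1|7)=+1, (6|7)=-1; (−1)^{1·0·3}·(+1)^0·(-1)^1 = -1.
v=13: a=13^0·(≡5), b=13^-2·(≡10) mod 13; (5|13)=-1, (10|13)=+1; (−1)^{0·-2·6}·(-1)^-2·(+1)^0 = +1.
v=17: a=17^1·(≡12), b=17^0·(≡2) mod 17; (12|17)=-1, (2|17)=+1; (−1)^{1·0·8}·(-1)^0·(+1)^1 = +1.
v=31: a=31^1·(≡19), b=31^0·(≡18) mod 31; (19|31)=+1, (18|31)=+1; (−1)^{1·0·15}·(+1)^0·(+1)^1 = +1.
v=19: a=19^0·(≡2), b=19^-2·(≡3) mod 19; (2|19)=-1, (3|19)=-1; (−1)^{0·-2·9}·(-1)^-2·(-1)^0 = +1.
v=5: a=5^0·(≡1), b=5^2·(≡1) mod 5; (1|5)=+1, (1|5)=+1; (−1)^{0·2·2}·(+1)^2·(+1)^0 = +1.
v=3: a=3^4·(≡1), b=3^1·(≡2) mod 3; (1|3)=+1, (2|3)=-1; (−1)^{4·1·1}·(+1)^1·(-1)^4 = +1.
v=23: a=23^0·(≡10), b=23^1·(≡8) mod 23; (10|23)=-1, (8|23)=+1; (−1)^{0·1·11}·(-1)^1·(+1)^0 = -1.
v=∞: 40579 > 0 and 69 > 0  ⇒  (a,b)_∞ = +1.
v=2: v_2(a)=2, v_2(b)=12; units ≡ 3, 5 (mod 8); ε·ε+αω+βω = 1·0+2·1+12·1 ≡ 0  ⇒  (a,b)_2 = +1.
|Ram(40579, 69)| = 2, even; anisotropic at {7, 23}.

[7, 23]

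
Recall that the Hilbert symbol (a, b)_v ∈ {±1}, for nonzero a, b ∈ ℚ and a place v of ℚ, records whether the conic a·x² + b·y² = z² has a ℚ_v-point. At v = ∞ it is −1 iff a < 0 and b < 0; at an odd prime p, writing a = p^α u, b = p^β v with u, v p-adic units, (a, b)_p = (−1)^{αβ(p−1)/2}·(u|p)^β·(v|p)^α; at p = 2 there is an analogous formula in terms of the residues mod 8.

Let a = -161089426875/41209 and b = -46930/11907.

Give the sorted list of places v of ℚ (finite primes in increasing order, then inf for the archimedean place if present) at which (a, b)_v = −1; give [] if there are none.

[2, 3, 5, inf]

(a, b) ≡ (-3, -390) mod (ℚ^×)²; places V = {2, 3, 5, 7, 13, 19, 23, 29, 31, ∞}.
(a,b)_31: α=2, u≡20; β=0, v≡22 (mod 31); (20|31)=+1, (22|31)=-1; sign (−1)^0·+1^0·-1^2 = +1.
(a,b)_5: α=4, u≡3; β=1, v≡2 (mod 5); (3|5)=-1, (2|5)=-1; sign (−1)^0·-1^1·-1^4 = -1.
(a,b)_19: α=0, u≡11; β=2, v≡9 (mod 19); (11|19)=+1, (9|19)=+1; sign (−1)^0·+1^2·+1^0 = +1.
(a,b)_3: α=1, u≡2; β=-5, v≡2 (mod 3); (2|3)=-1, (2|3)=-1; sign (−1)^1·-1^-5·-1^1 = -1.
(a,b)_2: α=0, β=1; u≡5, v≡5 (mod 8); ε(u)ε(v)=0·0, αω(v)=0·1, βω(u)=1·1; sum ≡ 1  ⇒  -1.
(a,b)_23: α=2, u≡7; β=0, v≡8 (mod 23); (7|23)=-1, (8|23)=+1; sign (−1)^0·-1^0·+1^2 = +1.
(a,b)_∞: sgn(-3)=−, sgn(-390)=−, so -1.
(a,b)_7: α=-2, u≡1; β=-2, v≡1 (mod 7); (1|7)=+1, (1|7)=+1; sign (−1)^0·+1^-2·+1^-2 = +1.
(a,b)_29: α=-2, u≡17; β=0, v≡20 (mod 29); (17|29)=-1, (20|29)=+1; sign (−1)^0·-1^0·+1^-2 = +1.
(a,b)_13: α=2, u≡12; β=1, v≡9 (mod 13); (12|13)=+1, (9|13)=+1; sign (−1)^0·+1^1·+1^2 = +1.
(-3, -390 / ℚ) ramifies at {2, 3, 5, ∞}: a division algebra.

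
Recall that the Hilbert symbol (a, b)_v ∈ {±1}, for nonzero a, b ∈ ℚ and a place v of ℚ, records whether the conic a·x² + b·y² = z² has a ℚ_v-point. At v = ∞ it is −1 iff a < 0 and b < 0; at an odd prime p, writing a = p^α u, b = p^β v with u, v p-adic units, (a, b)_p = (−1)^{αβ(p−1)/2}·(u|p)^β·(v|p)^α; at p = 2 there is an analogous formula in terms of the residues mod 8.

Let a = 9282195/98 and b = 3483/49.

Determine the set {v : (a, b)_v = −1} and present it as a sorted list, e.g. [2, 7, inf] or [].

[5, 43]

(a, b) ≡ (229190, 43) mod (ℚ^×)²; places V = {2, 3, 5, 7, 13, 41, 43, ∞}.
(a,b)_7: α=-2, u≡3; β=-2, v≡4 (mod 7); (3|7)=-1, (4|7)=+1; sign (−1)^0·-1^-2·+1^-2 = +1.
(a,b)_2: α=-1, β=0; u≡3, v≡3 (mod 8); ε(u)ε(v)=1·1, αω(v)=-1·1, βω(u)=0·1; sum ≡ 0  ⇒  +1.
(a,b)_41: α=1, u≡38; β=0, v≡10 (mod 41); (38|41)=-1, (10|41)=+1; sign (−1)^0·-1^0·+1^1 = +1.
(a,b)_13: α=1, u≡6; β=0, v≡9 (mod 13); (6|13)=-1, (9|13)=+1; sign (−1)^0·-1^0·+1^1 = +1.
(a,b)_43: α=1, u≡4; β=1, v≡35 (mod 43); (4|43)=+1, (35|43)=+1; sign (−1)^1·+1^1·+1^1 = -1.
(a,b)_∞: sgn(229190)=+, sgn(43)=+, so +1.
(a,b)_3: α=4, u≡2; β=4, v≡1 (mod 3); (2|3)=-1, (1|3)=+1; sign (−1)^0·-1^4·+1^4 = +1.
(a,b)_5: α=1, u≡3; β=0, v≡2 (mod 5); (3|5)=-1, (2|5)=-1; sign (−1)^0·-1^0·-1^1 = -1.
|Ram(229190, 43)| = 2, even; anisotropic at {5, 43}.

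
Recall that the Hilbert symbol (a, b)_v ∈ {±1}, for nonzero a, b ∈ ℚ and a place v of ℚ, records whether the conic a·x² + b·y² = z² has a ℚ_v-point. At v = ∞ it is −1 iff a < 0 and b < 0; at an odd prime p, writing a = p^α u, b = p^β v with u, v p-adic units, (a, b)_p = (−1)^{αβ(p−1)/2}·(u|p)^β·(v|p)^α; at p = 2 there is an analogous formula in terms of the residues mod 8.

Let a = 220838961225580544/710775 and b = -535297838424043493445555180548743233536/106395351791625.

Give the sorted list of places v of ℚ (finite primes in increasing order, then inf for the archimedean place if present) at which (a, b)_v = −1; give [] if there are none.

(a, b) ≡ (429, -910) mod (ℚ^×)²; places V = {2, 3, 5, 7, 11, 13, 19, 29, 41, ∞}.
(a,b)_11: α=1, u≡8; β=2, v≡3 (mod 11); (8|11)=-1, (3|11)=+1; sign (−1)^0·-1^2·+1^1 = +1.
(a,b)_2: α=14, β=33; u≡5, v≡1 (mod 8); ε(u)ε(v)=0·0, αω(v)=14·0, βω(u)=33·1; sum ≡ 1  ⇒  -1.
(a,b)_5: α=-2, u≡4; β=-3, v≡3 (mod 5); (4|5)=+1, (3|5)=-1; sign (−1)^0·+1^-3·-1^-2 = +1.
(a,b)_41: α=2, u≡3; β=4, v≡31 (mod 41); (3|41)=-1, (31|41)=+1; sign (−1)^0·-1^4·+1^2 = +1.
(a,b)_∞: sgn(429)=+, sgn(-910)=−, so +1.
(a,b)_19: α=2, u≡1; β=4, v≡18 (mod 19); (1|19)=+1, (18|19)=-1; sign (−1)^0·+1^4·-1^2 = +1.
(a,b)_29: α=2, u≡5; β=4, v≡15 (mod 29); (5|29)=+1, (15|29)=-1; sign (−1)^0·+1^4·-1^2 = +1.
(a,b)_7: α=4, u≡4; β=11, v≡3 (mod 7); (4|7)=+1, (3|7)=-1; sign (−1)^0·+1^11·-1^4 = +1.
(a,b)_13: α=-1, u≡8; β=-3, v≡11 (mod 13); (8|13)=-1, (11|13)=-1; sign (−1)^0·-1^-3·-1^-1 = +1.
(a,b)_3: α=-7, u≡2; β=-18, v≡2 (mod 3); (2|3)=-1, (2|3)=-1; sign (−1)^0·-1^-18·-1^-7 = -1.
Ram(429, -910) = {2, 3}; no ℚ_2-point on the conic.

[2, 3]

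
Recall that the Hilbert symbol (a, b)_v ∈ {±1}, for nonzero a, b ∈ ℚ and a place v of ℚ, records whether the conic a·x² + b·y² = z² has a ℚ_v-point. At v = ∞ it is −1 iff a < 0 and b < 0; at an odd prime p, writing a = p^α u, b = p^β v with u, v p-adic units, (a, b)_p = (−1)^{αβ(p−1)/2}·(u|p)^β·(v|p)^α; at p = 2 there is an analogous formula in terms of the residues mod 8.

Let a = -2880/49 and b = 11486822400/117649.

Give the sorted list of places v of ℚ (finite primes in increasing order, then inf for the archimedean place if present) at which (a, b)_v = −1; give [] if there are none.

[2, 19]

(a, b) ≡ (-5, 779) mod (ℚ^×)²; places V = {2, 3, 5, 7, 19, 41, ∞}.
(a,b)_5: α=1, u≡1; β=2, v≡4 (mod 5); (1|5)=+1, (4|5)=+1; sign (−1)^0·+1^2·+1^1 = +1.
(a,b)_3: α=2, u≡1; β=2, v≡2 (mod 3); (1|3)=+1, (2|3)=-1; sign (−1)^0·+1^2·-1^2 = +1.
(a,b)_∞: sgn(-5)=−, sgn(779)=+, so +1.
(a,b)_2: α=6, β=16; u≡3, v≡3 (mod 8); ε(u)ε(v)=1·1, αω(v)=6·1, βω(u)=16·1; sum ≡ 1  ⇒  -1.
(a,b)_7: α=-2, u≡4; β=-6, v≡4 (mod 7); (4|7)=+1, (4|7)=+1; sign (−1)^0·+1^-6·+1^-2 = +1.
(a,b)_41: α=0, u≡9; β=1, v≡14 (mod 41); (9|41)=+1, (14|41)=-1; sign (−1)^0·+1^1·-1^0 = +1.
(a,b)_19: α=0, u≡18; β=1, v≡12 (mod 19); (18|19)=-1, (12|19)=-1; sign (−1)^0·-1^1·-1^0 = -1.
(-5, 779 / ℚ) ramifies at {2, 19}: a division algebra.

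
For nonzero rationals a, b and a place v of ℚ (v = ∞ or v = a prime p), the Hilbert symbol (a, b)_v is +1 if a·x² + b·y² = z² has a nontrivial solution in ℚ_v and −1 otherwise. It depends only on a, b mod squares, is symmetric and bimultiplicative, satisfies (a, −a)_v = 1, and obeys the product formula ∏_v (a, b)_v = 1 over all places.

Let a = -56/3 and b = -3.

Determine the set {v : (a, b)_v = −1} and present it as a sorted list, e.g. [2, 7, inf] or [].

[2, inf]

(a, b) ≡ (-42, -3) mod (ℚ^×)²; places V = {2, 3, 7, ∞}.
(a,b)_3: α=-1, u≡1; β=1, v≡2 (mod 3); (1|3)=+1, (2|3)=-1; sign (−1)^1·+1^1·-1^-1 = +1.
(a,b)_7: α=1, u≡2; β=0, v≡4 (mod 7); (2|7)=+1, (4|7)=+1; sign (−1)^0·+1^0·+1^1 = +1.
(a,b)_2: α=3, β=0; u≡3, v≡5 (mod 8); ε(u)ε(v)=1·0, αω(v)=3·1, βω(u)=0·1; sum ≡ 1  ⇒  -1.
(a,b)_∞: sgn(-42)=−, sgn(-3)=−, so -1.
(-42, -3 / ℚ) ramifies at {2, ∞}: a division algebra.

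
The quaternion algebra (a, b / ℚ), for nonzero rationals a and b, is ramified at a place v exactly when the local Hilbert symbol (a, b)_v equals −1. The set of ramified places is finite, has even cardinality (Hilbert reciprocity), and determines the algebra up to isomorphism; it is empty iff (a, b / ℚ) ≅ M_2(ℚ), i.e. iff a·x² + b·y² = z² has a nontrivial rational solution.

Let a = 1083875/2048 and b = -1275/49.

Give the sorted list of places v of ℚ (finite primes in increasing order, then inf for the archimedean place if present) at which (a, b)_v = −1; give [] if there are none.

[2, 17]

Mod squares: a ≡ 86710, b ≡ -51. Check v ∈ {∞, 2, 3, 5, 7, 13, 17, 23, 29}.
v=5: a=5^3·(≡2), b=5^2·(≡1) mod 5; (2|5)=-1, (1|5)=+1; (−1)^{3·2·2}·(-1)^2·(+1)^3 = +1.
v=29: a=29^1·(≡19), b=29^0·(≡16) mod 29; (19|29)=-1, (16|29)=+1; (−1)^{1·0·14}·(-1)^0·(+1)^1 = +1.
v=13: a=13^1·(≡12), b=13^0·(≡9) mod 13; (12|13)=+1, (9|13)=+1; (−1)^{1·0·6}·(+1)^0·(+1)^1 = +1.
v=2: v_2(a)=-11, v_2(b)=0; units ≡ 3, 5 (mod 8); ε·ε+αω+βω = 1·0+-11·1+0·1 ≡ 1  ⇒  (a,b)_2 = -1.
v=7: a=7^0·(≡4), b=7^-2·(≡6) mod 7; (4|7)=+1, (6|7)=-1; (−1)^{0·-2·3}·(+1)^-2·(-1)^0 = +1.
v=23: a=23^1·(≡21), b=23^0·(≡12) mod 23; (21|23)=-1, (12|23)=+1; (−1)^{1·0·11}·(-1)^0·(+1)^1 = +1.
v=17: a=17^0·(≡5), b=17^1·(≡12) mod 17; (5|17)=-1, (12|17)=-1; (−1)^{0·1·8}·(-1)^1·(-1)^0 = -1.
v=∞: 86710 > 0 and -51 < 0  ⇒  (a,b)_∞ = +1.
v=3: a=3^0·(≡1), b=3^1·(≡1) mod 3; (1|3)=+1, (1|3)=+1; (−1)^{0·1·1}·(+1)^1·(+1)^0 = +1.
|Ram(86710, -51)| = 2, even; anisotropic at {2, 17}.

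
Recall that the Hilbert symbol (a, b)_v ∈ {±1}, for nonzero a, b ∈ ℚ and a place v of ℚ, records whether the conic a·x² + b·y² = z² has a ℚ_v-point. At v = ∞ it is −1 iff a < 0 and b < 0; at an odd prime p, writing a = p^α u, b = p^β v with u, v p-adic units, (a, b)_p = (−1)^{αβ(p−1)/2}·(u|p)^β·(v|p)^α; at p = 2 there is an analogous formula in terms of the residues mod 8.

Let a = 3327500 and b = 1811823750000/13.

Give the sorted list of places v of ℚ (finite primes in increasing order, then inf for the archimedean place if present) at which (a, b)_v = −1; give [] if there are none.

(a, b) ≡ (11, 715) mod (ℚ^×)²; places V = {2, 3, 5, 11, 13, ∞}.
(a,b)_3: α=0, u≡2; β=2, v≡1 (mod 3); (2|3)=-1, (1|3)=+1; sign (−1)^0·-1^2·+1^0 = +1.
(a,b)_2: α=2, β=4; u≡3, v≡3 (mod 8); ε(u)ε(v)=1·1, αω(v)=2·1, βω(u)=4·1; sum ≡ 1  ⇒  -1.
(a,b)_13: α=0, u≡7; β=-1, v≡4 (mod 13); (7|13)=-1, (4|13)=+1; sign (−1)^0·-1^-1·+1^0 = -1.
(a,b)_5: α=4, u≡4; β=7, v≡3 (mod 5); (4|5)=+1, (3|5)=-1; sign (−1)^0·+1^7·-1^4 = +1.
(a,b)_∞: sgn(11)=+, sgn(715)=+, so +1.
(a,b)_11: α=3, u≡3; β=5, v≡7 (mod 11); (3|11)=+1, (7|11)=-1; sign (−1)^1·+1^5·-1^3 = +1.
(11, 715 / ℚ) ramifies at {2, 13}: a division algebra.

[2, 13]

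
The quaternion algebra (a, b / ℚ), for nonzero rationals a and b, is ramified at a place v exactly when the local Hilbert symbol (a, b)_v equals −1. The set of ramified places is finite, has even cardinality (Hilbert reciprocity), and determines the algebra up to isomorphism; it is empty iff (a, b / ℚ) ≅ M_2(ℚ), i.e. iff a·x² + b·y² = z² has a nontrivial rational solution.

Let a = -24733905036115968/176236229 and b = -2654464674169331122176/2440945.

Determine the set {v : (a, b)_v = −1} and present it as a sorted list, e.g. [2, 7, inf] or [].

[5, 7, 11, 13, 17, inf]

Mod squares: a ≡ -4862, b ≡ -15470. Check v ∈ {∞, 2, 3, 5, 7, 11, 13, 17, 19, 47}.
v=47: a=47^-2·(≡40), b=47^-2·(≡26) mod 47; (40|47)=-1, (26|47)=-1; (−1)^{-2·-2·23}·(-1)^-2·(-1)^-2 = +1.
v=7: a=7^4·(≡5), b=7^7·(≡4) mod 7; (5|7)=-1, (4|7)=+1; (−1)^{4·7·3}·(-1)^7·(+1)^4 = -1.
v=2: v_2(a)=17, v_2(b)=25; units ≡ 1, 1 (mod 8); ε·ε+αω+βω = 0·0+17·0+25·0 ≡ 0  ⇒  (a,b)_2 = +1.
v=3: a=3^10·(≡1), b=3^8·(≡1) mod 3; (1|3)=+1, (1|3)=+1; (−1)^{10·8·1}·(+1)^8·(+1)^10 = +1.
v=17: a=17^-1·(≡14), b=17^-1·(≡15) mod 17; (14|17)=-1, (15|17)=+1; (−1)^{-1·-1·8}·(-1)^-1·(+1)^-1 = -1.
v=5: a=5^0·(≡3), b=5^-1·(≡1) mod 5; (3|5)=-1, (1|5)=+1; (−1)^{0·-1·2}·(-1)^-1·(+1)^0 = -1.
v=13: a=13^-1·(≡4), b=13^-1·(≡11) mod 13; (4|13)=+1, (11|13)=-1; (−1)^{-1·-1·6}·(+1)^-1·(-1)^-1 = -1.
v=11: a=11^3·(≡3), b=11^4·(≡8) mod 11; (3|11)=+1, (8|11)=-1; (−1)^{3·4·5}·(+1)^4·(-1)^3 = -1.
v=∞: -4862 < 0 and -15470 < 0  ⇒  (a,b)_∞ = -1.
v=19: a=19^-2·(≡13), b=19^0·(≡2) mod 19; (13|19)=-1, (2|19)=-1; (−1)^{-2·0·9}·(-1)^0·(-1)^-2 = +1.
(-4862, -15470 / ℚ) ramifies at {5, 7, 11, 13, 17, ∞}: a division algebra.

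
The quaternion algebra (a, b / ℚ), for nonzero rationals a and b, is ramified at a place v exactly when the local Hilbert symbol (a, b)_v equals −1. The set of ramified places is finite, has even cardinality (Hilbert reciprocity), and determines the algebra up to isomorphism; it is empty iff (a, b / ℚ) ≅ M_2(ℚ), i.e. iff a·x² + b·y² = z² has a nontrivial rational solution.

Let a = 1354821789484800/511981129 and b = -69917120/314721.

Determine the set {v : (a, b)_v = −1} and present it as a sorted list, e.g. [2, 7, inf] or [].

(a, b) ≡ (7, -455) mod (ℚ^×)²; places V = {2, 3, 5, 7, 11, 13, 17, ∞}.
(a,b)_5: α=2, u≡3; β=1, v≡1 (mod 5); (3|5)=-1, (1|5)=+1; sign (−1)^0·-1^1·+1^2 = -1.
(a,b)_2: α=8, β=6; u≡7, v≡1 (mod 8); ε(u)ε(v)=1·0, αω(v)=8·0, βω(u)=6·0; sum ≡ 0  ⇒  +1.
(a,b)_7: α=7, u≡2; β=5, v≡5 (mod 7); (2|7)=+1, (5|7)=-1; sign (−1)^1·+1^5·-1^7 = +1.
(a,b)_11: α=-6, u≡7; β=-2, v≡7 (mod 11); (7|11)=-1, (7|11)=-1; sign (−1)^0·-1^-2·-1^-6 = +1.
(a,b)_3: α=2, u≡1; β=-2, v≡1 (mod 3); (1|3)=+1, (1|3)=+1; sign (−1)^0·+1^-2·+1^2 = +1.
(a,b)_∞: sgn(7)=+, sgn(-455)=−, so +1.
(a,b)_13: α=4, u≡6; β=1, v≡4 (mod 13); (6|13)=-1, (4|13)=+1; sign (−1)^0·-1^1·+1^4 = -1.
(a,b)_17: α=-2, u≡6; β=-2, v≡4 (mod 17); (6|17)=-1, (4|17)=+1; sign (−1)^0·-1^-2·+1^-2 = +1.
|Ram(7, -455)| = 2, even; anisotropic at {5, 13}.

[5, 13]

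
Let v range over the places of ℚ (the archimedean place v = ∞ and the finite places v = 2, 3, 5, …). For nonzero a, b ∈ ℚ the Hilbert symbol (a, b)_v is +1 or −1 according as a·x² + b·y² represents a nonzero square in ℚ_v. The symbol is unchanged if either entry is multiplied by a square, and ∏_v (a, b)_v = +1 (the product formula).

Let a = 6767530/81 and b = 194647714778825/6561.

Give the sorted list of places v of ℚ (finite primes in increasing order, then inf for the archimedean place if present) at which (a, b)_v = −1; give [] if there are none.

[5, 7]

Mod squares: a ≡ 55930, b ≡ 17. Check v ∈ {∞, 2, 3, 5, 7, 11, 17, 47}.
v=3: a=3^-4·(≡1), b=3^-8·(≡2) mod 3; (1|3)=+1, (2|3)=-1; (−1)^{-4·-8·1}·(+1)^-8·(-1)^-4 = +1.
v=11: a=11^2·(≡7), b=11^4·(≡2) mod 11; (7|11)=-1, (2|11)=-1; (−1)^{2·4·5}·(-1)^4·(-1)^2 = +1.
v=5: a=5^1·(≡1), b=5^2·(≡3) mod 5; (1|5)=+1, (3|5)=-1; (−1)^{1·2·2}·(+1)^2·(-1)^1 = -1.
v=∞: 55930 > 0 and 17 > 0  ⇒  (a,b)_∞ = +1.
v=7: a=7^1·(≡5), b=7^2·(≡3) mod 7; (5|7)=-1, (3|7)=-1; (−1)^{1·2·3}·(-1)^2·(-1)^1 = -1.
v=2: v_2(a)=1, v_2(b)=0; units ≡ 5, 1 (mod 8); ε·ε+αω+βω = 0·0+1·0+0·1 ≡ 0  ⇒  (a,b)_2 = +1.
v=47: a=47^1·(≡5), b=47^2·(≡24) mod 47; (5|47)=-1, (24|47)=+1; (−1)^{1·2·23}·(-1)^2·(+1)^1 = +1.
v=17: a=17^1·(≡4), b=17^3·(≡4) mod 17; (4|17)=+1, (4|17)=+1; (−1)^{1·3·8}·(+1)^3·(+1)^1 = +1.
Ram(55930, 17) = {5, 7}; no ℚ_5-point on the conic.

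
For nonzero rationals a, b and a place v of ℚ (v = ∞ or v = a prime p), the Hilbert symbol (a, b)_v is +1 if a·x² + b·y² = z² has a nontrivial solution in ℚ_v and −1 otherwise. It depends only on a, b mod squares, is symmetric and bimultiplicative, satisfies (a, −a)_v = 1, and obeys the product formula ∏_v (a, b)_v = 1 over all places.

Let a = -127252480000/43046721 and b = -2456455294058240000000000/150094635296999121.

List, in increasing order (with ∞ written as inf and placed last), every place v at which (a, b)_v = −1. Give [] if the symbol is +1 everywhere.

[2, inf]

(a, b) ≡ (-43, -86) mod (ℚ^×)²; places V = {2, 3, 5, 17, 43, ∞}.
(a,b)_3: α=-16, u≡2; β=-36, v≡1 (mod 3); (2|3)=-1, (1|3)=+1; sign (−1)^0·-1^-36·+1^-16 = +1.
(a,b)_43: α=1, u≡12; β=3, v≡24 (mod 43); (12|43)=-1, (24|43)=+1; sign (−1)^1·-1^3·+1^1 = +1.
(a,b)_2: α=14, β=17; u≡5, v≡5 (mod 8); ε(u)ε(v)=0·0, αω(v)=14·1, βω(u)=17·1; sum ≡ 1  ⇒  -1.
(a,b)_5: α=4, u≡2; β=10, v≡4 (mod 5); (2|5)=-1, (4|5)=+1; sign (−1)^0·-1^10·+1^4 = +1.
(a,b)_17: α=2, u≡9; β=6, v≡8 (mod 17); (9|17)=+1, (8|17)=+1; sign (−1)^0·+1^6·+1^2 = +1.
(a,b)_∞: sgn(-43)=−, sgn(-86)=−, so -1.
Ram(-43, -86) = {2, ∞}; no ℚ_2-point on the conic.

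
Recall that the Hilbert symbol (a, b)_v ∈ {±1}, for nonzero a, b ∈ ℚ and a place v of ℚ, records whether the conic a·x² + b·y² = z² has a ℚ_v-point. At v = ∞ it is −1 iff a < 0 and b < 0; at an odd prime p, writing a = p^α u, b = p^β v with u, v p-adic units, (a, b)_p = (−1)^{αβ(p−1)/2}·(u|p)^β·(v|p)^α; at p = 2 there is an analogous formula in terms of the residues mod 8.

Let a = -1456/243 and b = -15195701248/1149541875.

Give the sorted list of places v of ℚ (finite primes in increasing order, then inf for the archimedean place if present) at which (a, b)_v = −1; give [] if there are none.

[2, 3, 13, inf]

(a, b) ≡ (-273, -21) mod (ℚ^×)²; places V = {2, 3, 5, 7, 13, 29, ∞}.
(a,b)_13: α=1, u≡2; β=2, v≡5 (mod 13); (2|13)=-1, (5|13)=-1; sign (−1)^0·-1^2·-1^1 = -1.
(a,b)_∞: sgn(-273)=−, sgn(-21)=−, so -1.
(a,b)_7: α=1, u≡6; β=3, v≡1 (mod 7); (6|7)=-1, (1|7)=+1; sign (−1)^1·-1^3·+1^1 = +1.
(a,b)_29: α=0, u≡10; β=-2, v≡19 (mod 29); (10|29)=-1, (19|29)=-1; sign (−1)^0·-1^-2·-1^0 = +1.
(a,b)_5: α=0, u≡3; β=-4, v≡1 (mod 5); (3|5)=-1, (1|5)=+1; sign (−1)^0·-1^-4·+1^0 = +1.
(a,b)_2: α=4, β=18; u≡7, v≡3 (mod 8); ε(u)ε(v)=1·1, αω(v)=4·1, βω(u)=18·0; sum ≡ 1  ⇒  -1.
(a,b)_3: α=-5, u≡2; β=-7, v≡2 (mod 3); (2|3)=-1, (2|3)=-1; sign (−1)^1·-1^-7·-1^-5 = -1.
Ram(-273, -21) = {2, 3, 13, ∞}; no ℚ_2-point on the conic.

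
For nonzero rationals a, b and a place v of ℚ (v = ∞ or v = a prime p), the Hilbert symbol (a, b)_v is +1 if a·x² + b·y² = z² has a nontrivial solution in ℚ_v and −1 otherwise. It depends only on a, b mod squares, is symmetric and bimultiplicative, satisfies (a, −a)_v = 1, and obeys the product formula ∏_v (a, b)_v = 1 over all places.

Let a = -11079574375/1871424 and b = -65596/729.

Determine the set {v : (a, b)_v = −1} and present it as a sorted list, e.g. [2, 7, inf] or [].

[23, inf]

(a, b) ≡ (-33511, -31) mod (ℚ^×)²; places V = {2, 3, 5, 19, 23, 31, 47, ∞}.
(a,b)_∞: sgn(-33511)=−, sgn(-31)=−, so -1.
(a,b)_23: α=3, u≡10; β=2, v≡21 (mod 23); (10|23)=-1, (21|23)=-1; sign (−1)^0·-1^2·-1^3 = -1.
(a,b)_5: α=4, u≡4; β=0, v≡1 (mod 5); (4|5)=+1, (1|5)=+1; sign (−1)^0·+1^0·+1^4 = +1.
(a,b)_2: α=-6, β=2; u≡1, v≡1 (mod 8); ε(u)ε(v)=0·0, αω(v)=-6·0, βω(u)=2·0; sum ≡ 0  ⇒  +1.
(a,b)_47: α=1, u≡44; β=0, v≡32 (mod 47); (44|47)=-1, (32|47)=+1; sign (−1)^0·-1^0·+1^1 = +1.
(a,b)_31: α=1, u≡18; β=1, v≡15 (mod 31); (18|31)=+1, (15|31)=-1; sign (−1)^1·+1^1·-1^1 = +1.
(a,b)_3: α=-4, u≡2; β=-6, v≡2 (mod 3); (2|3)=-1, (2|3)=-1; sign (−1)^0·-1^-6·-1^-4 = +1.
(a,b)_19: α=-2, u≡9; β=0, v≡7 (mod 19); (9|19)=+1, (7|19)=+1; sign (−1)^0·+1^0·+1^-2 = +1.
Ram(-33511, -31) = {23, ∞}; no ℚ_23-point on the conic.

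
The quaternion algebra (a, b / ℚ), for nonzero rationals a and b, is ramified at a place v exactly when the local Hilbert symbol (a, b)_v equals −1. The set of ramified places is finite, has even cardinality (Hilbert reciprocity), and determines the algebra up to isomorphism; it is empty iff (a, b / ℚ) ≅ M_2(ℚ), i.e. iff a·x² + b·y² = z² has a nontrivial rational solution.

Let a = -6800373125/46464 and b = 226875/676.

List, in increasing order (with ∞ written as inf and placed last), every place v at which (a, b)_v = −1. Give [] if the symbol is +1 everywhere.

[2, 19, 29, 31]

Mod squares: a ≡ -1332318, b ≡ 3. Check v ∈ {∞, 2, 3, 5, 7, 11, 13, 19, 29, 31}.
v=2: v_2(a)=-7, v_2(b)=-2; units ≡ 1, 3 (mod 8); ε·ε+αω+βω = 0·1+-7·1+-2·0 ≡ 1  ⇒  (a,b)_2 = -1.
v=29: a=29^1·(≡24), b=29^0·(≡17) mod 29; (24|29)=+1, (17|29)=-1; (−1)^{1·0·14}·(+1)^0·(-1)^1 = -1.
v=31: a=31^1·(≡5), b=31^0·(≡23) mod 31; (5|31)=+1, (23|31)=-1; (−1)^{1·0·15}·(+1)^0·(-1)^1 = -1.
v=5: a=5^4·(≡2), b=5^4·(≡3) mod 5; (2|5)=-1, (3|5)=-1; (−1)^{4·4·2}·(-1)^4·(-1)^4 = +1.
v=7: a=7^2·(≡6), b=7^0·(≡3) mod 7; (6|7)=-1, (3|7)=-1; (−1)^{2·0·3}·(-1)^0·(-1)^2 = +1.
v=∞: -1332318 < 0 and 3 > 0  ⇒  (a,b)_∞ = +1.
v=13: a=13^1·(≡5), b=13^-2·(≡3) mod 13; (5|13)=-1, (3|13)=+1; (−1)^{1·-2·6}·(-1)^-2·(+1)^1 = +1.
v=19: a=19^1·(≡7), b=19^0·(≡10) mod 19; (7|19)=+1, (10|19)=-1; (−1)^{1·0·9}·(+1)^0·(-1)^1 = -1.
v=3: a=3^-1·(≡2), b=3^1·(≡1) mod 3; (2|3)=-1, (1|3)=+1; (−1)^{-1·1·1}·(-1)^1·(+1)^-1 = +1.
v=11: a=11^-2·(≡7), b=11^2·(≡1) mod 11; (7|11)=-1, (1|11)=+1; (−1)^{-2·2·5}·(-1)^2·(+1)^-2 = +1.
(-1332318, 3 / ℚ) ramifies at {2, 19, 29, 31}: a division algebra.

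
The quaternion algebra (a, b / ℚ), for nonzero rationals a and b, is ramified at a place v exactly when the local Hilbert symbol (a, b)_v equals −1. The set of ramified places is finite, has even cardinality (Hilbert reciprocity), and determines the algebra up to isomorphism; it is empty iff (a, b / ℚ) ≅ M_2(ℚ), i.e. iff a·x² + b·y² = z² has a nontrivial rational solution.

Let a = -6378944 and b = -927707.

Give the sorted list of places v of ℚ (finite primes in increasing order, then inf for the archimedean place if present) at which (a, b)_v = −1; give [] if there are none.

[41, inf]

Mod squares: a ≡ -99671, b ≡ -7667. Check v ∈ {∞, 2, 11, 13, 17, 41}.
v=2: v_2(a)=6, v_2(b)=0; units ≡ 1, 5 (mod 8); ε·ε+αω+βω = 0·0+6·1+0·0 ≡ 0  ⇒  (a,b)_2 = +1.
v=17: a=17^1·(≡9), b=17^1·(≡16) mod 17; (9|17)=+1, (16|17)=+1; (−1)^{1·1·8}·(+1)^1·(+1)^1 = +1.
v=13: a=13^1·(≡10), b=13^0·(≡12) mod 13; (10|13)=+1, (12|13)=+1; (−1)^{1·0·6}·(+1)^0·(+1)^1 = +1.
v=11: a=11^1·(≡5), b=11^3·(≡7) mod 11; (5|11)=+1, (7|11)=-1; (−1)^{1·3·5}·(+1)^3·(-1)^1 = +1.
v=∞: -99671 < 0 and -7667 < 0  ⇒  (a,b)_∞ = -1.
v=41: a=41^1·(≡11), b=41^1·(≡5) mod 41; (11|41)=-1, (5|41)=+1; (−1)^{1·1·20}·(-1)^1·(+1)^1 = -1.
|Ram(-99671, -7667)| = 2, even; anisotropic at {41, ∞}.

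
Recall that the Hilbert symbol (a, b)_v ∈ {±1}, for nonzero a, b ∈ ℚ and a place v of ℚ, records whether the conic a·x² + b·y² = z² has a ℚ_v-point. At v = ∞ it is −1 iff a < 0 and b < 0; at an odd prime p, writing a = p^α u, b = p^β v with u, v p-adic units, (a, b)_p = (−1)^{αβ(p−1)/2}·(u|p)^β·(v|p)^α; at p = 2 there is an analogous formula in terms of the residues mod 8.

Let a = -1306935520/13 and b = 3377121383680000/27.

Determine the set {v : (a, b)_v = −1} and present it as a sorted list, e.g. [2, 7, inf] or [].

[3, 11, 13, 19]

Mod squares: a ≡ -24310, b ≡ 1254. Check v ∈ {∞, 2, 3, 5, 11, 13, 17, 19}.
v=5: a=5^1·(≡2), b=5^4·(≡4) mod 5; (2|5)=-1, (4|5)=+1; (−1)^{1·4·2}·(-1)^4·(+1)^1 = +1.
v=11: a=11^3·(≡3), b=11^3·(≡1) mod 11; (3|11)=+1, (1|11)=+1; (−1)^{3·3·5}·(+1)^3·(+1)^3 = -1.
v=∞: -24310 < 0 and 1254 > 0  ⇒  (a,b)_∞ = +1.
v=19: a=19^2·(≡10), b=19^3·(≡4) mod 19; (10|19)=-1, (4|19)=+1; (−1)^{2·3·9}·(-1)^3·(+1)^2 = -1.
v=2: v_2(a)=5, v_2(b)=11; units ≡ 5, 3 (mod 8); ε·ε+αω+βω = 0·1+5·1+11·1 ≡ 0  ⇒  (a,b)_2 = +1.
v=3: a=3^0·(≡2), b=3^-3·(≡1) mod 3; (2|3)=-1, (1|3)=+1; (−1)^{0·-3·1}·(-1)^-3·(+1)^0 = -1.
v=13: a=13^-1·(≡6), b=13^0·(≡8) mod 13; (6|13)=-1, (8|13)=-1; (−1)^{-1·0·6}·(-1)^0·(-1)^-1 = -1.
v=17: a=17^1·(≡1), b=17^2·(≡8) mod 17; (1|17)=+1, (8|17)=+1; (−1)^{1·2·8}·(+1)^2·(+1)^1 = +1.
|Ram(-24310, 1254)| = 4, even; anisotropic at {3, 11, 13, 19}.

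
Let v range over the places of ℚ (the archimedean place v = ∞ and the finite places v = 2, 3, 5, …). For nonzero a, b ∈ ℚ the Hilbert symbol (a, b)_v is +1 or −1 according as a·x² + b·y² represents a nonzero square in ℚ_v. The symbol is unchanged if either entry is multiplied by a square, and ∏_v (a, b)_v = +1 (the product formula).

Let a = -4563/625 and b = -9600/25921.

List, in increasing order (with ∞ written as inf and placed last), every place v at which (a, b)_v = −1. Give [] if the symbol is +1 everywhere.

Mod squares: a ≡ -3, b ≡ -6. Check v ∈ {∞, 2, 3, 5, 7, 13, 23}.
v=3: a=3^3·(≡2), b=3^1·(≡1) mod 3; (2|3)=-1, (1|3)=+1; (−1)^{3·1·1}·(-1)^1·(+1)^3 = +1.
v=23: a=23^0·(≡15), b=23^-2·(≡20) mod 23; (15|23)=-1, (20|23)=-1; (−1)^{0·-2·11}·(-1)^-2·(-1)^0 = +1.
v=13: a=13^2·(≡12), b=13^0·(≡6) mod 13; (12|13)=+1, (6|13)=-1; (−1)^{2·0·6}·(+1)^0·(-1)^2 = +1.
v=2: v_2(a)=0, v_2(b)=7; units ≡ 5, 5 (mod 8); ε·ε+αω+βω = 0·0+0·1+7·1 ≡ 1  ⇒  (a,b)_2 = -1.
v=∞: -3 < 0 and -6 < 0  ⇒  (a,b)_∞ = -1.
v=5: a=5^-4·(≡2), b=5^2·(≡1) mod 5; (2|5)=-1, (1|5)=+1; (−1)^{-4·2·2}·(-1)^2·(+1)^-4 = +1.
v=7: a=7^0·(≡4), b=7^-2·(≡1) mod 7; (4|7)=+1, (1|7)=+1; (−1)^{0·-2·3}·(+1)^-2·(+1)^0 = +1.
Ram(-3, -6) = {2, ∞}; no ℚ_2-point on the conic.

[2, inf]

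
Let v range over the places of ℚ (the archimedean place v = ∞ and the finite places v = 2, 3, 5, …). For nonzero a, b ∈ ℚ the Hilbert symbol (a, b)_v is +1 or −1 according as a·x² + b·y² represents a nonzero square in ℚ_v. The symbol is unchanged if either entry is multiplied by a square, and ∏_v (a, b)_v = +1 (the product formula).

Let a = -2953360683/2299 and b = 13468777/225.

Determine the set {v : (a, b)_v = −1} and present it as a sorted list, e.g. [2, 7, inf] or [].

[23, 37]

Mod squares: a ≡ -83657, b ≡ 274873. Check v ∈ {∞, 2, 3, 5, 7, 11, 13, 17, 19, 23, 37}.
v=11: a=11^-2·(≡3), b=11^0·(≡5) mod 11; (3|11)=+1, (5|11)=+1; (−1)^{-2·0·5}·(+1)^0·(+1)^-2 = +1.
v=13: a=13^2·(≡5), b=13^0·(≡9) mod 13; (5|13)=-1, (9|13)=+1; (−1)^{2·0·6}·(-1)^0·(+1)^2 = +1.
v=3: a=3^4·(≡1), b=3^-2·(≡1) mod 3; (1|3)=+1, (1|3)=+1; (−1)^{4·-2·1}·(+1)^-2·(+1)^4 = +1.
v=17: a=17^1·(≡8), b=17^1·(≡16) mod 17; (8|17)=+1, (16|17)=+1; (−1)^{1·1·8}·(+1)^1·(+1)^1 = +1.
v=5: a=5^0·(≡3), b=5^-2·(≡3) mod 5; (3|5)=-1, (3|5)=-1; (−1)^{0·-2·2}·(-1)^-2·(-1)^0 = +1.
v=7: a=7^3·(≡6), b=7^2·(≡4) mod 7; (6|7)=-1, (4|7)=+1; (−1)^{3·2·3}·(-1)^2·(+1)^3 = +1.
v=19: a=19^-1·(≡11), b=19^1·(≡15) mod 19; (11|19)=+1, (15|19)=-1; (−1)^{-1·1·9}·(+1)^1·(-1)^-1 = +1.
v=∞: -83657 < 0 and 274873 > 0  ⇒  (a,b)_∞ = +1.
v=23: a=23^0·(≡5), b=23^1·(≡10) mod 23; (5|23)=-1, (10|23)=-1; (−1)^{0·1·11}·(-1)^1·(-1)^0 = -1.
v=2: v_2(a)=0, v_2(b)=0; units ≡ 7, 1 (mod 8); ε·ε+αω+βω = 1·0+0·0+0·0 ≡ 0  ⇒  (a,b)_2 = +1.
v=37: a=37^1·(≡34), b=37^1·(≡5) mod 37; (34|37)=+1, (5|37)=-1; (−1)^{1·1·18}·(+1)^1·(-1)^1 = -1.
(-83657, 274873 / ℚ) ramifies at {23, 37}: a division algebra.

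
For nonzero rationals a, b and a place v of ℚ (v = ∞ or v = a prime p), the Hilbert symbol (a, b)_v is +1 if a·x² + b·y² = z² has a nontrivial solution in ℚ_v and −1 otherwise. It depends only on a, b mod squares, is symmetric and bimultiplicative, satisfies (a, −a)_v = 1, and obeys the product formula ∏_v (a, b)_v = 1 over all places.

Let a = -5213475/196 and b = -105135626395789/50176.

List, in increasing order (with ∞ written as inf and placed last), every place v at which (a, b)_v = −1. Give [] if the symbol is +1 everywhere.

Mod squares: a ≡ -23171, b ≡ -360349. Check v ∈ {∞, 2, 3, 5, 7, 11, 17, 19, 29, 31, 41, 47}.
v=11: a=11^0·(≡7), b=11^1·(≡8) mod 11; (7|11)=-1, (8|11)=-1; (−1)^{0·1·5}·(-1)^1·(-1)^0 = -1.
v=31: a=31^0·(≡26), b=31^2·(≡26) mod 31; (26|31)=-1, (26|31)=-1; (−1)^{0·2·15}·(-1)^2·(-1)^0 = +1.
v=2: v_2(a)=-2, v_2(b)=-10; units ≡ 5, 3 (mod 8); ε·ε+αω+βω = 0·1+-2·1+-10·1 ≡ 0  ⇒  (a,b)_2 = +1.
v=17: a=17^1·(≡10), b=17^1·(≡13) mod 17; (10|17)=-1, (13|17)=+1; (−1)^{1·1·8}·(-1)^1·(+1)^1 = -1.
v=3: a=3^2·(≡1), b=3^0·(≡2) mod 3; (1|3)=+1, (2|3)=-1; (−1)^{2·0·1}·(+1)^0·(-1)^2 = +1.
v=5: a=5^2·(≡1), b=5^0·(≡1) mod 5; (1|5)=+1, (1|5)=+1; (−1)^{2·0·2}·(+1)^0·(+1)^2 = +1.
v=41: a=41^0·(≡27), b=41^1·(≡29) mod 41; (27|41)=-1, (29|41)=-1; (−1)^{0·1·20}·(-1)^1·(-1)^0 = -1.
v=∞: -23171 < 0 and -360349 < 0  ⇒  (a,b)_∞ = -1.
v=19: a=19^0·(≡5), b=19^2·(≡16) mod 19; (5|19)=+1, (16|19)=+1; (−1)^{0·2·9}·(+1)^2·(+1)^0 = +1.
v=7: a=7^-2·(≡5), b=7^-2·(≡2) mod 7; (5|7)=-1, (2|7)=+1; (−1)^{-2·-2·3}·(-1)^-2·(+1)^-2 = +1.
v=47: a=47^1·(≡17), b=47^1·(≡26) mod 47; (17|47)=+1, (26|47)=-1; (−1)^{1·1·23}·(+1)^1·(-1)^1 = +1.
v=29: a=29^1·(≡13), b=29^2·(≡24) mod 29; (13|29)=+1, (24|29)=+1; (−1)^{1·2·14}·(+1)^2·(+1)^1 = +1.
|Ram(-23171, -360349)| = 4, even; anisotropic at {11, 17, 41, ∞}.

[11, 17, 41, inf]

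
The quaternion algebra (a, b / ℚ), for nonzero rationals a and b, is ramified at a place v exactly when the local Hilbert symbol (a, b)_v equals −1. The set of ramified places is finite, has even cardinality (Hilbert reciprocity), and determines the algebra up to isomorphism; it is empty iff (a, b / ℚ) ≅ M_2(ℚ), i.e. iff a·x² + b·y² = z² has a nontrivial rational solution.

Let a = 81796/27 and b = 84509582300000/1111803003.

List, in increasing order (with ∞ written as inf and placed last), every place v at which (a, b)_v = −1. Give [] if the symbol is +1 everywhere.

[2, 5]

Mod squares: a ≡ 3, b ≡ 4290. Check v ∈ {∞, 2, 3, 5, 11, 13, 17, 23, 31}.
v=17: a=17^0·(≡6), b=17^2·(≡14) mod 17; (6|17)=-1, (14|17)=-1; (−1)^{0·2·8}·(-1)^2·(-1)^0 = +1.
v=3: a=3^-3·(≡1), b=3^-7·(≡2) mod 3; (1|3)=+1, (2|3)=-1; (−1)^{-3·-7·1}·(+1)^-7·(-1)^-3 = +1.
v=13: a=13^2·(≡3), b=13^3·(≡5) mod 13; (3|13)=+1, (5|13)=-1; (−1)^{2·3·6}·(+1)^3·(-1)^2 = +1.
v=∞: 3 > 0 and 4290 > 0  ⇒  (a,b)_∞ = +1.
v=11: a=11^2·(≡1), b=11^3·(≡3) mod 11; (1|11)=+1, (3|11)=+1; (−1)^{2·3·5}·(+1)^3·(+1)^2 = +1.
v=2: v_2(a)=2, v_2(b)=5; units ≡ 3, 1 (mod 8); ε·ε+αω+βω = 1·0+2·0+5·1 ≡ 1  ⇒  (a,b)_2 = -1.
v=31: a=31^0·(≡11), b=31^-2·(≡26) mod 31; (11|31)=-1, (26|31)=-1; (−1)^{0·-2·15}·(-1)^-2·(-1)^0 = +1.
v=5: a=5^0·(≡3), b=5^5·(≡2) mod 5; (3|5)=-1, (2|5)=-1; (−1)^{0·5·2}·(-1)^5·(-1)^0 = -1.
v=23: a=23^0·(≡2), b=23^-2·(≡6) mod 23; (2|23)=+1, (6|23)=+1; (−1)^{0·-2·11}·(+1)^-2·(+1)^0 = +1.
|Ram(3, 4290)| = 2, even; anisotropic at {2, 5}.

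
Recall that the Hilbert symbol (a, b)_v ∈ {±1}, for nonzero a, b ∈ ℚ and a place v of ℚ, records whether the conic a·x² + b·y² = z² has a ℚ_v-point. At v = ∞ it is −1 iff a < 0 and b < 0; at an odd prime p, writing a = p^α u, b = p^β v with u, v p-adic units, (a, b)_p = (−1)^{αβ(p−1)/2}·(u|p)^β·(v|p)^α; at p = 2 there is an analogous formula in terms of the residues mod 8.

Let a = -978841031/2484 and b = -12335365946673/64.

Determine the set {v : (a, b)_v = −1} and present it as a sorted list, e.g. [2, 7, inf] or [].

[3, 7, 17, 29, 37, inf]

Mod squares: a ≡ -518259, b ≡ -274873. Check v ∈ {∞, 2, 3, 7, 11, 17, 19, 23, 29, 37}.
v=17: a=17^0·(≡7), b=17^1·(≡9) mod 17; (7|17)=-1, (9|17)=+1; (−1)^{0·1·8}·(-1)^1·(+1)^0 = -1.
v=19: a=19^4·(≡5), b=19^1·(≡11) mod 19; (5|19)=+1, (11|19)=+1; (−1)^{4·1·9}·(+1)^1·(+1)^4 = +1.
v=2: v_2(a)=-2, v_2(b)=-6; units ≡ 5, 7 (mod 8); ε·ε+αω+βω = 0·1+-2·0+-6·1 ≡ 0  ⇒  (a,b)_2 = +1.
v=11: a=11^0·(≡7), b=11^2·(≡7) mod 11; (7|11)=-1, (7|11)=-1; (−1)^{0·2·5}·(-1)^2·(-1)^0 = +1.
v=23: a=23^-1·(≡22), b=23^1·(≡18) mod 23; (22|23)=-1, (18|23)=+1; (−1)^{-1·1·11}·(-1)^1·(+1)^-1 = +1.
v=∞: -518259 < 0 and -274873 < 0  ⇒  (a,b)_∞ = -1.
v=3: a=3^-3·(≡2), b=3^2·(≡2) mod 3; (2|3)=-1, (2|3)=-1; (−1)^{-3·2·1}·(-1)^2·(-1)^-3 = -1.
v=7: a=7^1·(≡4), b=7^2·(≡5) mod 7; (4|7)=+1, (5|7)=-1; (−1)^{1·2·3}·(+1)^2·(-1)^1 = -1.
v=37: a=37^1·(≡34), b=37^1·(≡19) mod 37; (34|37)=+1, (19|37)=-1; (−1)^{1·1·18}·(+1)^1·(-1)^1 = -1.
v=29: a=29^1·(≡1), b=29^2·(≡3) mod 29; (1|29)=+1, (3|29)=-1; (−1)^{1·2·14}·(+1)^2·(-1)^1 = -1.
(-518259, -274873 / ℚ) ramifies at {3, 7, 17, 29, 37, ∞}: a division algebra.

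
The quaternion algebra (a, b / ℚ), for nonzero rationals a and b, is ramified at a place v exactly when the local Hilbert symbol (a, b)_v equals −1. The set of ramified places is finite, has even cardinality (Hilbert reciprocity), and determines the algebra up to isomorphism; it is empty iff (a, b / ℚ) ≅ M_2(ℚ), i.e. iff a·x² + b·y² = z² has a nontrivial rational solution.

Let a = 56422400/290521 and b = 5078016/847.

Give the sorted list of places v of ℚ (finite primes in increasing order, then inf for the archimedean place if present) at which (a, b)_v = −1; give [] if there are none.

[7, 19]

Mod squares: a ≡ 551, b ≡ 3857. Check v ∈ {∞, 2, 3, 5, 7, 11, 19, 29}.
v=19: a=19^1·(≡3), b=19^1·(≡13) mod 19; (3|19)=-1, (13|19)=-1; (−1)^{1·1·9}·(-1)^1·(-1)^1 = -1.
v=11: a=11^-2·(≡4), b=11^-2·(≡6) mod 11; (4|11)=+1, (6|11)=-1; (−1)^{-2·-2·5}·(+1)^-2·(-1)^-2 = +1.
v=2: v_2(a)=12, v_2(b)=10; units ≡ 7, 1 (mod 8); ε·ε+αω+βω = 1·0+12·0+10·0 ≡ 0  ⇒  (a,b)_2 = +1.
v=∞: 551 > 0 and 3857 > 0  ⇒  (a,b)_∞ = +1.
v=7: a=7^-4·(≡3), b=7^-1·(≡3) mod 7; (3|7)=-1, (3|7)=-1; (−1)^{-4·-1·3}·(-1)^-1·(-1)^-4 = -1.
v=29: a=29^1·(≡10), b=29^1·(≡10) mod 29; (10|29)=-1, (10|29)=-1; (−1)^{1·1·14}·(-1)^1·(-1)^1 = +1.
v=5: a=5^2·(≡1), b=5^0·(≡3) mod 5; (1|5)=+1, (3|5)=-1; (−1)^{2·0·2}·(+1)^0·(-1)^2 = +1.
v=3: a=3^0·(≡2), b=3^2·(≡2) mod 3; (2|3)=-1, (2|3)=-1; (−1)^{0·2·1}·(-1)^2·(-1)^0 = +1.
(551, 3857 / ℚ) ramifies at {7, 19}: a division algebra.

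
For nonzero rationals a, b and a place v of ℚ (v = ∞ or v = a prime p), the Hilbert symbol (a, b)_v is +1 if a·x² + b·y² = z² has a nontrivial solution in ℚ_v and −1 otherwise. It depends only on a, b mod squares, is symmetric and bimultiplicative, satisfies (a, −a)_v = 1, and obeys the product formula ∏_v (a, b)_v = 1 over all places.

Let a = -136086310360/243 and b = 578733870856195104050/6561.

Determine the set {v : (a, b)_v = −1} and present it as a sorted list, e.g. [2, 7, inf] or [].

(a, b) ≡ (-72930, 2) mod (ℚ^×)²; places V = {2, 3, 5, 7, 11, 13, 17, ∞}.
(a,b)_3: α=-5, u≡2; β=-8, v≡2 (mod 3); (2|3)=-1, (2|3)=-1; sign (−1)^0·-1^-8·-1^-5 = -1.
(a,b)_13: α=5, u≡6; β=10, v≡2 (mod 13); (6|13)=-1, (2|13)=-1; sign (−1)^0·-1^10·-1^5 = -1.
(a,b)_11: α=1, u≡1; β=2, v≡2 (mod 11); (1|11)=+1, (2|11)=-1; sign (−1)^0·+1^2·-1^1 = -1.
(a,b)_7: α=2, u≡5; β=4, v≡2 (mod 7); (5|7)=-1, (2|7)=+1; sign (−1)^0·-1^4·+1^2 = +1.
(a,b)_5: α=1, u≡1; β=2, v≡2 (mod 5); (1|5)=+1, (2|5)=-1; sign (−1)^0·+1^2·-1^1 = -1.
(a,b)_17: α=1, u≡10; β=2, v≡9 (mod 17); (10|17)=-1, (9|17)=+1; sign (−1)^0·-1^2·+1^1 = +1.
(a,b)_∞: sgn(-72930)=−, sgn(2)=+, so +1.
(a,b)_2: α=3, β=1; u≡7, v≡1 (mod 8); ε(u)ε(v)=1·0, αω(v)=3·0, βω(u)=1·0; sum ≡ 0  ⇒  +1.
Ram(-72930, 2) = {3, 5, 11, 13}; no ℚ_3-point on the conic.

[3, 5, 11, 13]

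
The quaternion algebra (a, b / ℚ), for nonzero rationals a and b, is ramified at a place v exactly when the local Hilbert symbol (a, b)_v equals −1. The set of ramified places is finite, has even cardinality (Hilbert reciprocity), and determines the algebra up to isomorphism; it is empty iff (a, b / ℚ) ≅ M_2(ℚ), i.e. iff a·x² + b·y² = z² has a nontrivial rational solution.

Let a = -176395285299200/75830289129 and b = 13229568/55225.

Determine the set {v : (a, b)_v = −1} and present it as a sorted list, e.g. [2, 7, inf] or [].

(a, b) ≡ (-2, 638) mod (ℚ^×)²; places V = {2, 3, 5, 7, 11, 23, 29, 31, 47, ∞}.
(a,b)_2: α=17, β=9; u≡7, v≡7 (mod 8); ε(u)ε(v)=1·1, αω(v)=17·0, βω(u)=9·0; sum ≡ 1  ⇒  -1.
(a,b)_29: α=2, u≡8; β=1, v≡25 (mod 29); (8|29)=-1, (25|29)=+1; sign (−1)^0·-1^1·+1^2 = -1.
(a,b)_31: α=-2, u≡23; β=0, v≡5 (mod 31); (23|31)=-1, (5|31)=+1; sign (−1)^0·-1^0·+1^-2 = +1.
(a,b)_∞: sgn(-2)=−, sgn(638)=+, so +1.
(a,b)_5: α=2, u≡3; β=-2, v≡2 (mod 5); (3|5)=-1, (2|5)=-1; sign (−1)^0·-1^-2·-1^2 = +1.
(a,b)_3: α=-6, u≡1; β=4, v≡2 (mod 3); (1|3)=+1, (2|3)=-1; sign (−1)^0·+1^4·-1^-6 = +1.
(a,b)_23: α=2, u≡14; β=0, v≡7 (mod 23); (14|23)=-1, (7|23)=-1; sign (−1)^0·-1^0·-1^2 = +1.
(a,b)_47: α=-2, u≡23; β=-2, v≡21 (mod 47); (23|47)=-1, (21|47)=+1; sign (−1)^0·-1^-2·+1^-2 = +1.
(a,b)_7: α=-2, u≡5; β=0, v≡1 (mod 7); (5|7)=-1, (1|7)=+1; sign (−1)^0·-1^0·+1^-2 = +1.
(a,b)_11: α=2, u≡5; β=1, v≡5 (mod 11); (5|11)=+1, (5|11)=+1; sign (−1)^0·+1^1·+1^2 = +1.
|Ram(-2, 638)| = 2, even; anisotropic at {2, 29}.

[2, 29]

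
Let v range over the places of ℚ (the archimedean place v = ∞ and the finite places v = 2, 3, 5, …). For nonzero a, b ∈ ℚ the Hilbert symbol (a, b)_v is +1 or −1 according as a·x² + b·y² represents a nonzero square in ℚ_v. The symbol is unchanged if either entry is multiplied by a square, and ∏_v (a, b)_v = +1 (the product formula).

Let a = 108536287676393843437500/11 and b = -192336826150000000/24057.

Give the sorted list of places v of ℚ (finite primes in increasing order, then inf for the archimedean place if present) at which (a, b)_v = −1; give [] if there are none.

[2, 5, 19, 29]

Mod squares: a ≡ 189805, b ≡ -21318. Check v ∈ {∞, 2, 3, 5, 7, 11, 17, 19, 29}.
v=5: a=5^7·(≡1), b=5^8·(≡3) mod 5; (1|5)=+1, (3|5)=-1; (−1)^{7·8·2}·(+1)^8·(-1)^7 = -1.
v=∞: 189805 > 0 and -21318 < 0  ⇒  (a,b)_∞ = +1.
v=19: a=19^2·(≡8), b=19^1·(≡18) mod 19; (8|19)=-1, (18|19)=-1; (−1)^{2·1·9}·(-1)^1·(-1)^2 = -1.
v=29: a=29^3·(≡4), b=29^2·(≡19) mod 29; (4|29)=+1, (19|29)=-1; (−1)^{3·2·14}·(+1)^2·(-1)^3 = -1.
v=17: a=17^5·(≡1), b=17^3·(≡9) mod 17; (1|17)=+1, (9|17)=+1; (−1)^{5·3·8}·(+1)^3·(+1)^5 = +1.
v=2: v_2(a)=2, v_2(b)=7; units ≡ 5, 5 (mod 8); ε·ε+αω+βω = 0·0+2·1+7·1 ≡ 1  ⇒  (a,b)_2 = -1.
v=7: a=7^3·(≡1), b=7^2·(≡1) mod 7; (1|7)=+1, (1|7)=+1; (−1)^{3·2·3}·(+1)^2·(+1)^3 = +1.
v=11: a=11^-1·(≡10), b=11^-1·(≡9) mod 11; (10|11)=-1, (9|11)=+1; (−1)^{-1·-1·5}·(-1)^-1·(+1)^-1 = +1.
v=3: a=3^4·(≡1), b=3^-7·(≡1) mod 3; (1|3)=+1, (1|3)=+1; (−1)^{4·-7·1}·(+1)^-7·(+1)^4 = +1.
|Ram(189805, -21318)| = 4, even; anisotropic at {2, 5, 19, 29}.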